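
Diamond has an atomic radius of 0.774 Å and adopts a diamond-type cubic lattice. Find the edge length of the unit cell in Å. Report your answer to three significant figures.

3.57 Å

In a diamond cubic lattice, nearest neighbors lie along the body diagonal with √3·a = 8r.
a = 8r/√3 = 8 × 0.774 / 1.7321 = 3.57 Å.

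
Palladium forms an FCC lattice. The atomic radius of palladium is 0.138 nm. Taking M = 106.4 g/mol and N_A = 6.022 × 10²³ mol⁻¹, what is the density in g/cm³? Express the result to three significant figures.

11.9 g/cm³

In an FCC lattice, atoms touch along the face diagonal, so √2·a = 4r, giving a = 0.3903 nm = 3.903 × 10^-8 cm.
With Z = 4, ρ = Z·M/(N_A·a³) = 4 × 106.4 / (6.022 × 10²³ × 5.947 × 10^-23) = 11.88 g/cm³.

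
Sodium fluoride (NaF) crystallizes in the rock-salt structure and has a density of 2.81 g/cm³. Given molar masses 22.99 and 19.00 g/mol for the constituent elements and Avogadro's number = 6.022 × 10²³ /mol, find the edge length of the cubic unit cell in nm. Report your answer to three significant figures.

M(NaF) = 41.99 g/mol; Z = 4 formula units per cell.
a³ = Z·M/(N_A·ρ) = 4 × 41.99 / (6.022 × 10²³ × 2.81) = 9.926 × 10^-23 cm³, so a = 4.630 × 10^-8 cm = 0.463 nm.

0.463 nm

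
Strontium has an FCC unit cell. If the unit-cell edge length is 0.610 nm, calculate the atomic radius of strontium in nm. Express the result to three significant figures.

0.216 nm

In an FCC lattice, atoms touch along the face diagonal, so √2·a = 4r.
r = √2·a/4 = 1.4142 × 0.610 / 4 = 0.216 nm.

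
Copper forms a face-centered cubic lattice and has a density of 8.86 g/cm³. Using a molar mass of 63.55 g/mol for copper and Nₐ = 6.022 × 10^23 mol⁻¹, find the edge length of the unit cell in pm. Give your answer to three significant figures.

363 pm

With Z = 4 atoms per FCC cell, a³ = Z·M/(N_A·ρ) = 4 × 63.55 / (6.022 × 10²³ × 8.860 g/cm³) = 4.764 × 10^-23 cm³.
a = (4.764 × 10^-23)^(1/3) = 3.625 × 10^-8 cm = 363 pm.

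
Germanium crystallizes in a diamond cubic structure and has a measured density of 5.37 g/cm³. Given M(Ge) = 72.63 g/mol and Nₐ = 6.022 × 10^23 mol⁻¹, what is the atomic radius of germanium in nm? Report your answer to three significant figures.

0.122 nm

For a diamond cubic cell (Z = 8), a³ = Z·M/(N_A·ρ) = 8 × 72.63 / (6.022 × 10²³ × 5.370) = 1.797 × 10^-22 cm³, so a = 5.643 × 10^-8 cm = 0.5643 nm.
Nearest neighbors lie along the body diagonal with √3·a = 8r, so r = 0.2165 × a = 0.122 nm.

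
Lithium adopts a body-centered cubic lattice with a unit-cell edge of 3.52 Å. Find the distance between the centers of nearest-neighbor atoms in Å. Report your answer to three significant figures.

3.05 Å

In a BCC structure, atoms touch along the body diagonal, so √3·a = 4r; the nearest-neighbor distance equals 2r = 0.8660·a.
d = 0.8660 × 3.52 = 3.05 Å.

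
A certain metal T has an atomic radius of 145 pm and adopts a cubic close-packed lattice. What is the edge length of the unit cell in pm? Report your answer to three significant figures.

In an FCC lattice, atoms touch along the face diagonal, so √2·a = 4r.
a = 4r/√2 = 4 × 145 / 1.4142 = 410 pm.

410 pm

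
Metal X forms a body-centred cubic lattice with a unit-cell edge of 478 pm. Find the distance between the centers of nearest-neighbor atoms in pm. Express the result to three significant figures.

414 pm

In a BCC structure, atoms touch along the body diagonal, so √3·a = 4r; the nearest-neighbor distance equals 2r = 0.8660·a.
d = 0.8660 × 478 = 414 pm.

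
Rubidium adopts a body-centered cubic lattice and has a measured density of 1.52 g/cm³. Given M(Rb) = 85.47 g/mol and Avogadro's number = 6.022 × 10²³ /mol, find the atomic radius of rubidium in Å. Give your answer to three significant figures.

2.48 Å

For a BCC cell (Z = 2), a³ = Z·M/(N_A·ρ) = 2 × 85.47 / (6.022 × 10²³ × 1.520) = 1.867 × 10^-22 cm³, so a = 5.716 × 10^-8 cm = 5.716 Å.
Atoms touch along the body diagonal, so √3·a = 4r, so r = 0.4330 × a = 2.48 Å.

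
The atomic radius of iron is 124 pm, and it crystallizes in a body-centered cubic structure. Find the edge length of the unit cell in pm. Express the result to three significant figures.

286 pm

In a BCC lattice, atoms touch along the body diagonal, so √3·a = 4r.
a = 4r/√3 = 4 × 124 / 1.7321 = 286 pm.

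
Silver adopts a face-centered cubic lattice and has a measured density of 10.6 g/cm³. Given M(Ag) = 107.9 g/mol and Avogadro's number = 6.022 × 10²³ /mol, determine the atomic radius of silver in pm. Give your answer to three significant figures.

For an FCC cell (Z = 4), a³ = Z·M/(N_A·ρ) = 4 × 107.9 / (6.022 × 10²³ × 10.60) = 6.761 × 10^-23 cm³, so a = 4.074 × 10^-8 cm = 407.4 pm.
Atoms touch along the face diagonal, so √2·a = 4r, so r = 0.3536 × a = 144 pm.

144 pm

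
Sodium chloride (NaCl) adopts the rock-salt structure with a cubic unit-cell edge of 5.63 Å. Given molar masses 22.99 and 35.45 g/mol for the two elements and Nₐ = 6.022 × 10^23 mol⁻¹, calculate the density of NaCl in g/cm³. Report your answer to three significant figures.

2.18 g/cm³

The rock-salt structure contains Z = 4 formula units per cell; M(NaCl) = 22.99 + 35.45 = 58.44 g/mol.
a³ = (5.630 × 10^-8 cm)³ = 1.785 × 10^-22 cm³.
ρ = 4 × 58.44 / (6.022 × 10²³ × 1.785 × 10^-22) = 2.175 g/cm³.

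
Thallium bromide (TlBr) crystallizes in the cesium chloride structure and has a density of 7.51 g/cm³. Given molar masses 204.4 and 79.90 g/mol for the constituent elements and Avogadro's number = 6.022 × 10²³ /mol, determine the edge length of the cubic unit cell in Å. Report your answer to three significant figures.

M(TlBr) = 284.3 g/mol; Z = 1 formula unit per cell.
a³ = Z·M/(N_A·ρ) = 1 × 284.3 / (6.022 × 10²³ × 7.51) = 6.286 × 10^-23 cm³, so a = 3.976 × 10^-8 cm = 3.98 Å.

3.98 Å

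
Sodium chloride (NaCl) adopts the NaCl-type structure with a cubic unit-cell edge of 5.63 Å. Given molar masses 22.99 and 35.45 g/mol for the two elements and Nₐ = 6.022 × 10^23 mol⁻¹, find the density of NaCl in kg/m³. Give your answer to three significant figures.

2180 kg/m³

The NaCl-type structure contains Z = 4 formula units per cell; M(NaCl) = 22.99 + 35.45 = 58.44 g/mol.
a³ = (5.630 × 10^-8 cm)³ = 1.785 × 10^-22 cm³.
ρ = 4 × 58.44 / (6.022 × 10²³ × 1.785 × 10^-22) = 2.175 g/cm³ = 2180 kg/m³.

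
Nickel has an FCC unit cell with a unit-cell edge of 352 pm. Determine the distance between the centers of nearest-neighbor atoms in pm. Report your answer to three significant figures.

In an FCC structure, atoms touch along the face diagonal, so √2·a = 4r; the nearest-neighbor distance equals 2r = 0.7071·a.
d = 0.7071 × 352 = 249 pm.

249 pm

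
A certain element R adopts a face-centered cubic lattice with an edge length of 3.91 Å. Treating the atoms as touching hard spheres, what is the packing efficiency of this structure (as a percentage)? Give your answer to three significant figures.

74.0%

In an FCC lattice atoms touch along the face diagonal, so √2·a = 4r, so r = 0.3536a = 1.382 Å.
Packing fraction = Z·(4/3)πr³ / a³ = 4 × (4/3)π × (1.382)³ / (3.91)³ = 0.7405 = 74.0%.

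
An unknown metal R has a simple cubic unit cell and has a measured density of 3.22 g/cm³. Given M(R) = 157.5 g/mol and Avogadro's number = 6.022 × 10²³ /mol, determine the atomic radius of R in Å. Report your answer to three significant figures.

2.17 Å

For a simple cubic cell (Z = 1), a³ = Z·M/(N_A·ρ) = 1 × 157.5 / (6.022 × 10²³ × 3.220) = 8.122 × 10^-23 cm³, so a = 4.331 × 10^-8 cm = 4.331 Å.
Atoms touch along the cell edge, so a = 2r, so r = 0.5000 × a = 2.17 Å.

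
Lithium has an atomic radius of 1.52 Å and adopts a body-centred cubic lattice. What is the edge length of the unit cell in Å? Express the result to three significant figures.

3.51 Å

In a BCC lattice, atoms touch along the body diagonal, so √3·a = 4r.
a = 4r/√3 = 4 × 1.52 / 1.7321 = 3.51 Å.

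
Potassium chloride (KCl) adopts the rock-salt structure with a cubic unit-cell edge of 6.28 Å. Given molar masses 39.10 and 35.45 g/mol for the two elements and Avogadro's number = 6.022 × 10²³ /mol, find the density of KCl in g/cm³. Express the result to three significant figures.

The rock-salt structure contains Z = 4 formula units per cell; M(KCl) = 39.10 + 35.45 = 74.55 g/mol.
a³ = (6.280 × 10^-8 cm)³ = 2.477 × 10^-22 cm³.
ρ = 4 × 74.55 / (6.022 × 10²³ × 2.477 × 10^-22) = 1.999 g/cm³.

2.00 g/cm³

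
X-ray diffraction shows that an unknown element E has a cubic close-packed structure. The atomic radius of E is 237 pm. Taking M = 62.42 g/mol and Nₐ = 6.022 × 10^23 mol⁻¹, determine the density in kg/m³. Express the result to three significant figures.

In an FCC lattice, atoms touch along the face diagonal, so √2·a = 4r, giving a = 670.3 pm = 6.703 × 10^-8 cm.
With Z = 4, ρ = Z·M/(N_A·a³) = 4 × 62.42 / (6.022 × 10²³ × 3.012 × 10^-22) = 1.376 g/cm³ = 1380 kg/m³.

1380 kg/m³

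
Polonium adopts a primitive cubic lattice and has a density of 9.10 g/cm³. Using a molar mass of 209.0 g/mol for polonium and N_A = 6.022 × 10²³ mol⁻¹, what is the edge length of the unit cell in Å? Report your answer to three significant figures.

With Z = 1 atom per simple cubic cell, a³ = Z·M/(N_A·ρ) = 1 × 209.0 / (6.022 × 10²³ × 9.100 g/cm³) = 3.814 × 10^-23 cm³.
a = (3.814 × 10^-23)^(1/3) = 3.366 × 10^-8 cm = 3.37 Å.

3.37 Å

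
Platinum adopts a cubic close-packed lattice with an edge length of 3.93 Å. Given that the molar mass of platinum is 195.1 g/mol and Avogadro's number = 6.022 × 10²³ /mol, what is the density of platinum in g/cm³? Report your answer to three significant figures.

21.4 g/cm³

An FCC unit cell contains Z = 4 atoms.
Cell volume: a³ = (3.93 Å)³ = (3.930 × 10^-8 cm)³ = 6.070 × 10^-23 cm³.
ρ = Z·M/(N_A·a³) = 4 × 195.1 / (6.022 × 10²³ × 6.070 × 10^-23) = 21.35 g/cm³.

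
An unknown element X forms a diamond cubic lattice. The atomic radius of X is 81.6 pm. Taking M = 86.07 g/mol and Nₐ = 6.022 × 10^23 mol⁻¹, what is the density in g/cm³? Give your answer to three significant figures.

In a diamond cubic lattice, nearest neighbors lie along the body diagonal with √3·a = 8r, giving a = 376.9 pm = 3.769 × 10^-8 cm.
With Z = 8, ρ = Z·M/(N_A·a³) = 8 × 86.07 / (6.022 × 10²³ × 5.354 × 10^-23) = 21.36 g/cm³.

21.4 g/cm³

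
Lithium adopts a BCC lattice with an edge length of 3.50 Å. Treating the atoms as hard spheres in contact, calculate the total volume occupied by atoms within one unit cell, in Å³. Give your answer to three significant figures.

In a BCC lattice atoms touch along the body diagonal, so √3·a = 4r, so r = 0.4330a = 1.516 Å.
V_atoms = Z × (4/3)πr³ = 2 × (4/3)π × (1.516)³ = 29.2 Å³.

29.2 Å³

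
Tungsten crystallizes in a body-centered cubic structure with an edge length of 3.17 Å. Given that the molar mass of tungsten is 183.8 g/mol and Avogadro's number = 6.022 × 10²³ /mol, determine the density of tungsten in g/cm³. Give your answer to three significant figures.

A BCC unit cell contains Z = 2 atoms.
Cell volume: a³ = (3.17 Å)³ = (3.170 × 10^-8 cm)³ = 3.186 × 10^-23 cm³.
ρ = Z·M/(N_A·a³) = 2 × 183.8 / (6.022 × 10²³ × 3.186 × 10^-23) = 19.16 g/cm³.

19.2 g/cm³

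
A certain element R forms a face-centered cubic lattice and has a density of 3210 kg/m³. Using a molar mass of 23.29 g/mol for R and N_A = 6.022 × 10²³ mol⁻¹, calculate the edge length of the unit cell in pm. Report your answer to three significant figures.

With Z = 4 atoms per FCC cell, a³ = Z·M/(N_A·ρ) = 4 × 23.29 / (6.022 × 10²³ × 3.210 g/cm³) = 4.819 × 10^-23 cm³.
a = (4.819 × 10^-23)^(1/3) = 3.639 × 10^-8 cm = 364 pm.

364 pm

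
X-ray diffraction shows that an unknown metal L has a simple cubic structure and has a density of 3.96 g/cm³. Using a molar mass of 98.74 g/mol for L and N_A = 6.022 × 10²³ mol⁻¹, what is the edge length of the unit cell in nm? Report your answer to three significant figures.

With Z = 1 atom per simple cubic cell, a³ = Z·M/(N_A·ρ) = 1 × 98.74 / (6.022 × 10²³ × 3.960 g/cm³) = 4.141 × 10^-23 cm³.
a = (4.141 × 10^-23)^(1/3) = 3.460 × 10^-8 cm = 0.346 nm.

0.346 nm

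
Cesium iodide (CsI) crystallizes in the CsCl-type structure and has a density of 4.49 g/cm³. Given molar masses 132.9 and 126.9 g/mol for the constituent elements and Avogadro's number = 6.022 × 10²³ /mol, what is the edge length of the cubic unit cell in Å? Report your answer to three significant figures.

4.58 Å

M(CsI) = 259.8 g/mol; Z = 1 formula unit per cell.
a³ = Z·M/(N_A·ρ) = 1 × 259.8 / (6.022 × 10²³ × 4.49) = 9.608 × 10^-23 cm³, so a = 4.580 × 10^-8 cm = 4.58 Å.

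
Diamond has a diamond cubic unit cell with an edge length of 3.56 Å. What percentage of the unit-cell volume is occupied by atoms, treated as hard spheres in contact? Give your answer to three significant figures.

In a diamond cubic lattice nearest neighbors lie along the body diagonal with √3·a = 8r, so r = 0.2165a = 0.7708 Å.
Packing fraction = Z·(4/3)πr³ / a³ = 8 × (4/3)π × (0.7708)³ / (3.56)³ = 0.3401 = 34.0%.

34.0%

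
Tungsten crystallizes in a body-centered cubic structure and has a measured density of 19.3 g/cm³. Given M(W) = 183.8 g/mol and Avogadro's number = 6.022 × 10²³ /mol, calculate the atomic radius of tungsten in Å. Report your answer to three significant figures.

For a BCC cell (Z = 2), a³ = Z·M/(N_A·ρ) = 2 × 183.8 / (6.022 × 10²³ × 19.30) = 3.163 × 10^-23 cm³, so a = 3.162 × 10^-8 cm = 3.162 Å.
Atoms touch along the body diagonal, so √3·a = 4r, so r = 0.4330 × a = 1.37 Å.

1.37 Å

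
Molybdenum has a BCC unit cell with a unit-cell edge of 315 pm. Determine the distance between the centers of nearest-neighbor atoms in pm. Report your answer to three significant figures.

273 pm

In a BCC structure, atoms touch along the body diagonal, so √3·a = 4r; the nearest-neighbor distance equals 2r = 0.8660·a.
d = 0.8660 × 315 = 273 pm.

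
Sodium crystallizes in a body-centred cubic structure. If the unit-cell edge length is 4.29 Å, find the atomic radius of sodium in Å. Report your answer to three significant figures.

In a BCC lattice, atoms touch along the body diagonal, so √3·a = 4r.
r = √3·a/4 = 1.7321 × 4.29 / 4 = 1.86 Å.

1.86 Å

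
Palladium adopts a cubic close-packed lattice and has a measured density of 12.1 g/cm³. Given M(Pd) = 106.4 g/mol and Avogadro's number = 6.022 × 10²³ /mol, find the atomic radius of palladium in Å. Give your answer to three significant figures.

For an FCC cell (Z = 4), a³ = Z·M/(N_A·ρ) = 4 × 106.4 / (6.022 × 10²³ × 12.10) = 5.841 × 10^-23 cm³, so a = 3.880 × 10^-8 cm = 3.880 Å.
Atoms touch along the face diagonal, so √2·a = 4r, so r = 0.3536 × a = 1.37 Å.

1.37 Å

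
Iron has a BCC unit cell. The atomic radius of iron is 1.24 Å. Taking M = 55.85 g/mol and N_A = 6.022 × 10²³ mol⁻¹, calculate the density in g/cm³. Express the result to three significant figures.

7.90 g/cm³

In a BCC lattice, atoms touch along the body diagonal, so √3·a = 4r, giving a = 2.864 Å = 2.864 × 10^-8 cm.
With Z = 2, ρ = Z·M/(N_A·a³) = 2 × 55.85 / (6.022 × 10²³ × 2.348 × 10^-23) = 7.899 g/cm³.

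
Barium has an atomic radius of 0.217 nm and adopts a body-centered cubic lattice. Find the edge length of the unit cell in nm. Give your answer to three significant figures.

0.501 nm

In a BCC lattice, atoms touch along the body diagonal, so √3·a = 4r.
a = 4r/√3 = 4 × 0.217 / 1.7321 = 0.501 nm.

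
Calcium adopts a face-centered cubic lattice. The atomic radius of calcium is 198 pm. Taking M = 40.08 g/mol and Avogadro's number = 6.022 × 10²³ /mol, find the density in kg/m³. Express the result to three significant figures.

1520 kg/m³

In an FCC lattice, atoms touch along the face diagonal, so √2·a = 4r, giving a = 560.0 pm = 5.600 × 10^-8 cm.
With Z = 4, ρ = Z·M/(N_A·a³) = 4 × 40.08 / (6.022 × 10²³ × 1.756 × 10^-22) = 1.516 g/cm³ = 1520 kg/m³.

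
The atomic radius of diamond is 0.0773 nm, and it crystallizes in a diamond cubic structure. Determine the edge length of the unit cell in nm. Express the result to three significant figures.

0.357 nm

In a diamond cubic lattice, nearest neighbors lie along the body diagonal with √3·a = 8r.
a = 8r/√3 = 8 × 0.0773 / 1.7321 = 0.357 nm.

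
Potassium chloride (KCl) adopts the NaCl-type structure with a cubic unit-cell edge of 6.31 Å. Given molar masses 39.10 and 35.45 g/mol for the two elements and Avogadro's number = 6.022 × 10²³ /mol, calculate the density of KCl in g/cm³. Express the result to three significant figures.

The NaCl-type structure contains Z = 4 formula units per cell; M(KCl) = 39.10 + 35.45 = 74.55 g/mol.
a³ = (6.310 × 10^-8 cm)³ = 2.512 × 10^-22 cm³.
ρ = 4 × 74.55 / (6.022 × 10²³ × 2.512 × 10^-22) = 1.971 g/cm³.

1.97 g/cm³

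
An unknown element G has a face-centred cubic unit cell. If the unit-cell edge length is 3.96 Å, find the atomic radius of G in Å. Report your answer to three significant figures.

In an FCC lattice, atoms touch along the face diagonal, so √2·a = 4r.
r = √2·a/4 = 1.4142 × 3.96 / 4 = 1.40 Å.

1.40 Å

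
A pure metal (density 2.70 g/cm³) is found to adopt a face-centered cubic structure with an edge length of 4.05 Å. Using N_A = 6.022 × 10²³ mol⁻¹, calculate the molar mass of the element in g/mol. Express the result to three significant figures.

27.0 g/mol

An FCC cell has Z = 4 atoms; a = 4.050 × 10^-8 cm.
M = ρ·N_A·a³/Z = 2.70 × 6.022 × 10²³ × 6.643 × 10^-23 / 4 = 27.0 g/mol.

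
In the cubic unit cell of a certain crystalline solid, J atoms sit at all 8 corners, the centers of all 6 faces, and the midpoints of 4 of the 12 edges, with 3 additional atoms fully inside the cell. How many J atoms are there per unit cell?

Corner atoms are shared by 8 cells (1/8 each), face atoms by 2 (1/2 each), edge atoms by 4 (1/4 each), interior atoms are unshared.
Net atoms = 8 × 1/8 + 6 × 1/2 + 4 × 1/4 + 3 = 1 + 3 + 1 + 3 = 8.

8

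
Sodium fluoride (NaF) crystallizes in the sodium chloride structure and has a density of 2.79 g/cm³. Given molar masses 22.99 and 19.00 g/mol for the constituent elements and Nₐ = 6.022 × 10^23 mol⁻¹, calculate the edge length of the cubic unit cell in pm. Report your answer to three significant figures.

M(NaF) = 41.99 g/mol; Z = 4 formula units per cell.
a³ = Z·M/(N_A·ρ) = 4 × 41.99 / (6.022 × 10²³ × 2.79) = 9.997 × 10^-23 cm³, so a = 4.641 × 10^-8 cm = 464 pm.

464 pm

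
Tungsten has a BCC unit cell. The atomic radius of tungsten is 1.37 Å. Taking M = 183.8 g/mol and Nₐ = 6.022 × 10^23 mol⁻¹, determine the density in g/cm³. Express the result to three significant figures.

In a BCC lattice, atoms touch along the body diagonal, so √3·a = 4r, giving a = 3.164 Å = 3.164 × 10^-8 cm.
With Z = 2, ρ = Z·M/(N_A·a³) = 2 × 183.8 / (6.022 × 10²³ × 3.167 × 10^-23) = 19.27 g/cm³.

19.3 g/cm³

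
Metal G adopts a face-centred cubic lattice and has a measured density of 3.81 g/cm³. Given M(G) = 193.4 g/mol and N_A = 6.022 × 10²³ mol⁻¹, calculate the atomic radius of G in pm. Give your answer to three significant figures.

For an FCC cell (Z = 4), a³ = Z·M/(N_A·ρ) = 4 × 193.4 / (6.022 × 10²³ × 3.810) = 3.372 × 10^-22 cm³, so a = 6.960 × 10^-8 cm = 696.0 pm.
Atoms touch along the face diagonal, so √2·a = 4r, so r = 0.3536 × a = 246 pm.

246 pm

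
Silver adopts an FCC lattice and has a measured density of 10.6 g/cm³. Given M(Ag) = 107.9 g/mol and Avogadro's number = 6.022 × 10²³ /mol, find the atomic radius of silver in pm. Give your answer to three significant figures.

144 pm

For an FCC cell (Z = 4), a³ = Z·M/(N_A·ρ) = 4 × 107.9 / (6.022 × 10²³ × 10.60) = 6.761 × 10^-23 cm³, so a = 4.074 × 10^-8 cm = 407.4 pm.
Atoms touch along the face diagonal, so √2·a = 4r, so r = 0.3536 × a = 144 pm.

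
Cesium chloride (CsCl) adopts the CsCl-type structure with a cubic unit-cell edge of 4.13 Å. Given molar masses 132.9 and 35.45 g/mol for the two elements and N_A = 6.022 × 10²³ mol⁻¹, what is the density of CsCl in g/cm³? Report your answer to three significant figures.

The CsCl-type structure contains Z = 1 formula unit per cell; M(CsCl) = 132.9 + 35.45 = 168.35 g/mol.
a³ = (4.130 × 10^-8 cm)³ = 7.044 × 10^-23 cm³.
ρ = 1 × 168.35 / (6.022 × 10²³ × 7.044 × 10^-23) = 3.968 g/cm³.

3.97 g/cm³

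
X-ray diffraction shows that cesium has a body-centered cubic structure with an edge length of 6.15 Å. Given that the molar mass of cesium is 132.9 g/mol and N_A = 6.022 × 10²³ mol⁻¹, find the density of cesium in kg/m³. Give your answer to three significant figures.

A BCC unit cell contains Z = 2 atoms.
Cell volume: a³ = (6.15 Å)³ = (6.150 × 10^-8 cm)³ = 2.326 × 10^-22 cm³.
ρ = Z·M/(N_A·a³) = 2 × 132.9 / (6.022 × 10²³ × 2.326 × 10^-22) = 1.898 g/cm³ = 1900 kg/m³.

1900 kg/m³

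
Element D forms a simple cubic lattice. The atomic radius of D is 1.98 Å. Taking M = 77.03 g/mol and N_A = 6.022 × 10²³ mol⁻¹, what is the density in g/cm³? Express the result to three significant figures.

In a simple cubic lattice, atoms touch along the cell edge, so a = 2r, giving a = 3.960 Å = 3.960 × 10^-8 cm.
With Z = 1, ρ = Z·M/(N_A·a³) = 1 × 77.03 / (6.022 × 10²³ × 6.210 × 10^-23) = 2.060 g/cm³.

2.06 g/cm³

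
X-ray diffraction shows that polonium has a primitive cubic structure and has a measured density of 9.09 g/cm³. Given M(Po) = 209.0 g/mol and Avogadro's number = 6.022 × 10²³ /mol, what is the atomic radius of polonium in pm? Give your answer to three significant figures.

For a simple cubic cell (Z = 1), a³ = Z·M/(N_A·ρ) = 1 × 209.0 / (6.022 × 10²³ × 9.090) = 3.818 × 10^-23 cm³, so a = 3.367 × 10^-8 cm = 336.7 pm.
Atoms touch along the cell edge, so a = 2r, so r = 0.5000 × a = 168 pm.

168 pm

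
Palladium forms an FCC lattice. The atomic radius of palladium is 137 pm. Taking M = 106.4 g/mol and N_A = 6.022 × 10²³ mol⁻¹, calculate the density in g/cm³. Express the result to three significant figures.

In an FCC lattice, atoms touch along the face diagonal, so √2·a = 4r, giving a = 387.5 pm = 3.875 × 10^-8 cm.
With Z = 4, ρ = Z·M/(N_A·a³) = 4 × 106.4 / (6.022 × 10²³ × 5.818 × 10^-23) = 12.15 g/cm³.

12.1 g/cm³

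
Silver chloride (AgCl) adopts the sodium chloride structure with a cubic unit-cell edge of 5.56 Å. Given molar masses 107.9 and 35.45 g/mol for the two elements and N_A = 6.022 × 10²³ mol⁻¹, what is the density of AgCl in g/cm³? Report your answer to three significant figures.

5.54 g/cm³

The sodium chloride structure contains Z = 4 formula units per cell; M(AgCl) = 107.9 + 35.45 = 143.35 g/mol.
a³ = (5.560 × 10^-8 cm)³ = 1.719 × 10^-22 cm³.
ρ = 4 × 143.35 / (6.022 × 10²³ × 1.719 × 10^-22) = 5.540 g/cm³.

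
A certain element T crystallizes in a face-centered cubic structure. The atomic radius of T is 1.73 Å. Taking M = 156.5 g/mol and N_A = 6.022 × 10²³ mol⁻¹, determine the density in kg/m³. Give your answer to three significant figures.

In an FCC lattice, atoms touch along the face diagonal, so √2·a = 4r, giving a = 4.893 Å = 4.893 × 10^-8 cm.
With Z = 4, ρ = Z·M/(N_A·a³) = 4 × 156.5 / (6.022 × 10²³ × 1.172 × 10^-22) = 8.873 g/cm³ = 8870 kg/m³.

8870 kg/m³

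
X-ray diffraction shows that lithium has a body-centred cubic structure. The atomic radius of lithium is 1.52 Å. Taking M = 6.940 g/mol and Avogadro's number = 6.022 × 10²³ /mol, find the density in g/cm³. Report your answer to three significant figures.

In a BCC lattice, atoms touch along the body diagonal, so √3·a = 4r, giving a = 3.510 Å = 3.510 × 10^-8 cm.
With Z = 2, ρ = Z·M/(N_A·a³) = 2 × 6.940 / (6.022 × 10²³ × 4.325 × 10^-23) = 0.5329 g/cm³.

0.533 g/cm³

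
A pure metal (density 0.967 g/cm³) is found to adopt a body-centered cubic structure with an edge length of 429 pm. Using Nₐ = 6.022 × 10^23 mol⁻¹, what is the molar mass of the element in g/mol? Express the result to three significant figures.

23.0 g/mol

A BCC cell has Z = 2 atoms; a = 4.290 × 10^-8 cm.
M = ρ·N_A·a³/Z = 0.967 × 6.022 × 10²³ × 7.895 × 10^-23 / 2 = 23.0 g/mol.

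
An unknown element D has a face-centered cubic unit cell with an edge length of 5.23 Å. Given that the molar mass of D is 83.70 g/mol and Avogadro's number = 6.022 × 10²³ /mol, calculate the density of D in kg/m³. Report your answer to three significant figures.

3890 kg/m³

An FCC unit cell contains Z = 4 atoms.
Cell volume: a³ = (5.23 Å)³ = (5.230 × 10^-8 cm)³ = 1.431 × 10^-22 cm³.
ρ = Z·M/(N_A·a³) = 4 × 83.70 / (6.022 × 10²³ × 1.431 × 10^-22) = 3.886 g/cm³ = 3890 kg/m³.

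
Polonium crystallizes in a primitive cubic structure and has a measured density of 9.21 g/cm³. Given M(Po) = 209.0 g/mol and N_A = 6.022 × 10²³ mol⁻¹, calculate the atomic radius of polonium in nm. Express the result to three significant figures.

For a simple cubic cell (Z = 1), a³ = Z·M/(N_A·ρ) = 1 × 209.0 / (6.022 × 10²³ × 9.210) = 3.768 × 10^-23 cm³, so a = 3.353 × 10^-8 cm = 0.3353 nm.
Atoms touch along the cell edge, so a = 2r, so r = 0.5000 × a = 0.168 nm.

0.168 nm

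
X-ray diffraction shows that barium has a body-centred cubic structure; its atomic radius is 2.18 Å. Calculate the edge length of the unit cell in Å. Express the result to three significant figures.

5.03 Å

In a BCC lattice, atoms touch along the body diagonal, so √3·a = 4r.
a = 4r/√3 = 4 × 2.18 / 1.7321 = 5.03 Å.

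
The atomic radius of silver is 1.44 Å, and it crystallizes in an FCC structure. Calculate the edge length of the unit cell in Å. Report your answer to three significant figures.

In an FCC lattice, atoms touch along the face diagonal, so √2·a = 4r.
a = 4r/√2 = 4 × 1.44 / 1.4142 = 4.07 Å.

4.07 Å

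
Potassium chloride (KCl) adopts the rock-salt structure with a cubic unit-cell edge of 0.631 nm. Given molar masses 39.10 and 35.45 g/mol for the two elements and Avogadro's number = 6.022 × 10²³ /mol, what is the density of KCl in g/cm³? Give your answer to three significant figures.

The rock-salt structure contains Z = 4 formula units per cell; M(KCl) = 39.10 + 35.45 = 74.55 g/mol.
a³ = (6.310 × 10^-8 cm)³ = 2.512 × 10^-22 cm³.
ρ = 4 × 74.55 / (6.022 × 10²³ × 2.512 × 10^-22) = 1.971 g/cm³.

1.97 g/cm³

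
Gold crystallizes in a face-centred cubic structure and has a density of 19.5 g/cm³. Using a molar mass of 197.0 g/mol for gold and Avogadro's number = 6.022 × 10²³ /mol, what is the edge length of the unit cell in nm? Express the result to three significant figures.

0.406 nm

With Z = 4 atoms per FCC cell, a³ = Z·M/(N_A·ρ) = 4 × 197.0 / (6.022 × 10²³ × 19.50 g/cm³) = 6.710 × 10^-23 cm³.
a = (6.710 × 10^-23)^(1/3) = 4.064 × 10^-8 cm = 0.406 nm.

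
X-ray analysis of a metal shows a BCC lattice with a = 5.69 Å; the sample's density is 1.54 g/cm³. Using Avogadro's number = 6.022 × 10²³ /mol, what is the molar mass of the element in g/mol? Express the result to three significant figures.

A BCC cell has Z = 2 atoms; a = 5.690 × 10^-8 cm.
M = ρ·N_A·a³/Z = 1.54 × 6.022 × 10²³ × 1.842 × 10^-22 / 2 = 85.4 g/mol.

85.4 g/mol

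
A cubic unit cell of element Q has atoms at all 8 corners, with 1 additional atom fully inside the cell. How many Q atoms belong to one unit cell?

Corner atoms are shared by 8 cells (1/8 each), interior atoms are unshared.
Net atoms = 8 × 1/8 + 1 = 1 + 1 = 2.

2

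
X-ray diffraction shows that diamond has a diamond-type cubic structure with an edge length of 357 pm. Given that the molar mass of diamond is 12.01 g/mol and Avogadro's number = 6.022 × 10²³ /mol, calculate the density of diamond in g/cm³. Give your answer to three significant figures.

3.51 g/cm³

A diamond cubic unit cell contains Z = 8 atoms.
Cell volume: a³ = (357 pm)³ = (3.570 × 10^-8 cm)³ = 4.550 × 10^-23 cm³.
ρ = Z·M/(N_A·a³) = 8 × 12.01 / (6.022 × 10²³ × 4.550 × 10^-23) = 3.507 g/cm³.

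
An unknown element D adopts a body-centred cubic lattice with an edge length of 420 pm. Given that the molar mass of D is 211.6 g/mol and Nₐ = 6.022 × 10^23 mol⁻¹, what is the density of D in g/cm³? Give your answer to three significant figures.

A BCC unit cell contains Z = 2 atoms.
Cell volume: a³ = (420 pm)³ = (4.200 × 10^-8 cm)³ = 7.409 × 10^-23 cm³.
ρ = Z·M/(N_A·a³) = 2 × 211.6 / (6.022 × 10²³ × 7.409 × 10^-23) = 9.485 g/cm³.

9.49 g/cm³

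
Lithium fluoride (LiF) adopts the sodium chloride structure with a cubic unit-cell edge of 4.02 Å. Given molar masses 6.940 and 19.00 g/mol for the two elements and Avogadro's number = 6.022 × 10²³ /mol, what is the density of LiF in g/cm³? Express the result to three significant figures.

2.65 g/cm³

The sodium chloride structure contains Z = 4 formula units per cell; M(LiF) = 6.940 + 19.00 = 25.94 g/mol.
a³ = (4.020 × 10^-8 cm)³ = 6.496 × 10^-23 cm³.
ρ = 4 × 25.94 / (6.022 × 10²³ × 6.496 × 10^-23) = 2.652 g/cm³.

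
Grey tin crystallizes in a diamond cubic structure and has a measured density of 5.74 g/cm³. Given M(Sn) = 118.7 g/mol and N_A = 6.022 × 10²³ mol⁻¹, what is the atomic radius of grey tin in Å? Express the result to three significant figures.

For a diamond cubic cell (Z = 8), a³ = Z·M/(N_A·ρ) = 8 × 118.7 / (6.022 × 10²³ × 5.740) = 2.747 × 10^-22 cm³, so a = 6.501 × 10^-8 cm = 6.501 Å.
Nearest neighbors lie along the body diagonal with √3·a = 8r, so r = 0.2165 × a = 1.41 Å.

1.41 Å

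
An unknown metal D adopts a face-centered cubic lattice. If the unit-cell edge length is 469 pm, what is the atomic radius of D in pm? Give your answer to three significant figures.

In an FCC lattice, atoms touch along the face diagonal, so √2·a = 4r.
r = √2·a/4 = 1.4142 × 469 / 4 = 166 pm.

166 pm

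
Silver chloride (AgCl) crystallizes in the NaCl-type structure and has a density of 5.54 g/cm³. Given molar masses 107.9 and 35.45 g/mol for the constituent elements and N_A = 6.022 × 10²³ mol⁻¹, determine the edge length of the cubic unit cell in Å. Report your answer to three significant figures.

5.56 Å

M(AgCl) = 143.35 g/mol; Z = 4 formula units per cell.
a³ = Z·M/(N_A·ρ) = 4 × 143.35 / (6.022 × 10²³ × 5.54) = 1.719 × 10^-22 cm³, so a = 5.560 × 10^-8 cm = 5.56 Å.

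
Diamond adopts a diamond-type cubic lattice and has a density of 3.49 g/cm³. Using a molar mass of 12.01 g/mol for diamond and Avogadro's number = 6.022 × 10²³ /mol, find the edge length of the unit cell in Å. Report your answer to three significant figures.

With Z = 8 atoms per diamond cubic cell, a³ = Z·M/(N_A·ρ) = 8 × 12.01 / (6.022 × 10²³ × 3.490 g/cm³) = 4.572 × 10^-23 cm³.
a = (4.572 × 10^-23)^(1/3) = 3.576 × 10^-8 cm = 3.58 Å.

3.58 Å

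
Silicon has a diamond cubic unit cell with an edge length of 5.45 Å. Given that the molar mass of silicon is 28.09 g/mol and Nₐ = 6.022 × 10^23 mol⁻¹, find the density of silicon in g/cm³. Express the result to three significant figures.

2.31 g/cm³

A diamond cubic unit cell contains Z = 8 atoms.
Cell volume: a³ = (5.45 Å)³ = (5.450 × 10^-8 cm)³ = 1.619 × 10^-22 cm³.
ρ = Z·M/(N_A·a³) = 8 × 28.09 / (6.022 × 10²³ × 1.619 × 10^-22) = 2.305 g/cm³.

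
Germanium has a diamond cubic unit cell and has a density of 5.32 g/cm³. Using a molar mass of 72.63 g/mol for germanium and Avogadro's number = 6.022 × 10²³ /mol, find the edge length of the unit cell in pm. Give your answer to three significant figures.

With Z = 8 atoms per diamond cubic cell, a³ = Z·M/(N_A·ρ) = 8 × 72.63 / (6.022 × 10²³ × 5.320 g/cm³) = 1.814 × 10^-22 cm³.
a = (1.814 × 10^-22)^(1/3) = 5.660 × 10^-8 cm = 566 pm.

566 pm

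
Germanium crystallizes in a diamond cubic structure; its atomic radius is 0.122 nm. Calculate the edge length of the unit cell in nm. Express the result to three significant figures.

In a diamond cubic lattice, nearest neighbors lie along the body diagonal with √3·a = 8r.
a = 8r/√3 = 8 × 0.122 / 1.7321 = 0.563 nm.

0.563 nm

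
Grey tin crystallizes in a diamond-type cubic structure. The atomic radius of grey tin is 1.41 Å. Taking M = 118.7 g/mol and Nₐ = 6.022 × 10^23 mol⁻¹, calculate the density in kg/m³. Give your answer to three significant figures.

5710 kg/m³

In a diamond cubic lattice, nearest neighbors lie along the body diagonal with √3·a = 8r, giving a = 6.513 Å = 6.513 × 10^-8 cm.
With Z = 8, ρ = Z·M/(N_A·a³) = 8 × 118.7 / (6.022 × 10²³ × 2.762 × 10^-22) = 5.709 g/cm³ = 5710 kg/m³.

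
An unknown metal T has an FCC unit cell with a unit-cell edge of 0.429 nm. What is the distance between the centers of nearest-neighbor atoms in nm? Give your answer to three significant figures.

0.303 nm

In an FCC structure, atoms touch along the face diagonal, so √2·a = 4r; the nearest-neighbor distance equals 2r = 0.7071·a.
d = 0.7071 × 0.429 = 0.303 nm.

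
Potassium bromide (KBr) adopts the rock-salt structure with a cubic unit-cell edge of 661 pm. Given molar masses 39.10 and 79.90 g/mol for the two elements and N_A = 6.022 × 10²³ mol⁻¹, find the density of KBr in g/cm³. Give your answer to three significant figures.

The rock-salt structure contains Z = 4 formula units per cell; M(KBr) = 39.10 + 79.90 = 119.0 g/mol.
a³ = (6.610 × 10^-8 cm)³ = 2.888 × 10^-22 cm³.
ρ = 4 × 119.0 / (6.022 × 10²³ × 2.888 × 10^-22) = 2.737 g/cm³.

2.74 g/cm³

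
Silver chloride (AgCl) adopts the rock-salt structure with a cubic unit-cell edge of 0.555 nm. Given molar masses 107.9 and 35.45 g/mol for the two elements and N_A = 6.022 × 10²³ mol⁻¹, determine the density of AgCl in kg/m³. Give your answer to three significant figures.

5570 kg/m³

The rock-salt structure contains Z = 4 formula units per cell; M(AgCl) = 107.9 + 35.45 = 143.35 g/mol.
a³ = (5.550 × 10^-8 cm)³ = 1.710 × 10^-22 cm³.
ρ = 4 × 143.35 / (6.022 × 10²³ × 1.710 × 10^-22) = 5.570 g/cm³ = 5570 kg/m³.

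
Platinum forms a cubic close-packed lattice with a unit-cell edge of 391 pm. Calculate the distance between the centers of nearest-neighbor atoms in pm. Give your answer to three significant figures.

276 pm

In an FCC structure, atoms touch along the face diagonal, so √2·a = 4r; the nearest-neighbor distance equals 2r = 0.7071·a.
d = 0.7071 × 391 = 276 pm.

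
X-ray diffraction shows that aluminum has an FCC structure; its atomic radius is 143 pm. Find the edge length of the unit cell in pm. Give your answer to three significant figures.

In an FCC lattice, atoms touch along the face diagonal, so √2·a = 4r.
a = 4r/√2 = 4 × 143 / 1.4142 = 404 pm.

404 pm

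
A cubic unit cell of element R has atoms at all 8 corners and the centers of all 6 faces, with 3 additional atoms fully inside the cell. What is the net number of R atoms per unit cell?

Corner atoms are shared by 8 cells (1/8 each), face atoms by 2 (1/2 each), interior atoms are unshared.
Net atoms = 8 × 1/8 + 6 × 1/2 + 3 = 1 + 3 + 3 = 7.

7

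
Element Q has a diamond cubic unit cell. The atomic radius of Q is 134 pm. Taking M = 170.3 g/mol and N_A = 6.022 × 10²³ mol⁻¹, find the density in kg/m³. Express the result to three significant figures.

In a diamond cubic lattice, nearest neighbors lie along the body diagonal with √3·a = 8r, giving a = 618.9 pm = 6.189 × 10^-8 cm.
With Z = 8, ρ = Z·M/(N_A·a³) = 8 × 170.3 / (6.022 × 10²³ × 2.371 × 10^-22) = 9.542 g/cm³ = 9540 kg/m³.

9540 kg/m³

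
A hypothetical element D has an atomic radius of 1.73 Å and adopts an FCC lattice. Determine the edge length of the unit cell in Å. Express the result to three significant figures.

In an FCC lattice, atoms touch along the face diagonal, so √2·a = 4r.
a = 4r/√2 = 4 × 1.73 / 1.4142 = 4.89 Å.

4.89 Å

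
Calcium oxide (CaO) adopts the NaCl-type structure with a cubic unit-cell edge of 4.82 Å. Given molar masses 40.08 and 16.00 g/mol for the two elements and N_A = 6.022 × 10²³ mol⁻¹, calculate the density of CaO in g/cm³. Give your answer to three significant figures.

3.33 g/cm³

The NaCl-type structure contains Z = 4 formula units per cell; M(CaO) = 40.08 + 16.00 = 56.08 g/mol.
a³ = (4.820 × 10^-8 cm)³ = 1.120 × 10^-22 cm³.
ρ = 4 × 56.08 / (6.022 × 10²³ × 1.120 × 10^-22) = 3.326 g/cm³.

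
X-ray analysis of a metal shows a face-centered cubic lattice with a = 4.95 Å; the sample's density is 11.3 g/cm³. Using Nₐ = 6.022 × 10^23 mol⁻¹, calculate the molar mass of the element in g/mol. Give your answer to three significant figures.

An FCC cell has Z = 4 atoms; a = 4.950 × 10^-8 cm.
M = ρ·N_A·a³/Z = 11.3 × 6.022 × 10²³ × 1.213 × 10^-22 / 4 = 206 g/mol.

206 g/mol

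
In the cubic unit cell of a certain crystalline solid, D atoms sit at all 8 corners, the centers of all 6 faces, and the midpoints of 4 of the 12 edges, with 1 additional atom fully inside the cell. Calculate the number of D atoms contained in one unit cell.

Corner atoms are shared by 8 cells (1/8 each), face atoms by 2 (1/2 each), edge atoms by 4 (1/4 each), interior atoms are unshared.
Net atoms = 8 × 1/8 + 6 × 1/2 + 4 × 1/4 + 1 = 1 + 3 + 1 + 1 = 6.

6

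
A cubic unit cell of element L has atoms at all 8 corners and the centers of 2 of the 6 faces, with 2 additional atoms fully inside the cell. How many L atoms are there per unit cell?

Corner atoms are shared by 8 cells (1/8 each), face atoms by 2 (1/2 each), interior atoms are unshared.
Net atoms = 8 × 1/8 + 2 × 1/2 + 2 = 1 + 1 + 2 = 4.

4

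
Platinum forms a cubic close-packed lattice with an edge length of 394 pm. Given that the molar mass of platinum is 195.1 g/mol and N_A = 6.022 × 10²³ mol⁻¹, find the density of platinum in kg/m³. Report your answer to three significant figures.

An FCC unit cell contains Z = 4 atoms.
Cell volume: a³ = (394 pm)³ = (3.940 × 10^-8 cm)³ = 6.116 × 10^-23 cm³.
ρ = Z·M/(N_A·a³) = 4 × 195.1 / (6.022 × 10²³ × 6.116 × 10^-23) = 21.19 g/cm³ = 21200 kg/m³.

21200 kg/m³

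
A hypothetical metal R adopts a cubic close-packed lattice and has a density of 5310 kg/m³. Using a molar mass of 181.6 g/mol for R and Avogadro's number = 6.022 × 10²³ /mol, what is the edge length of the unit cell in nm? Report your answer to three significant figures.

With Z = 4 atoms per FCC cell, a³ = Z·M/(N_A·ρ) = 4 × 181.6 / (6.022 × 10²³ × 5.310 g/cm³) = 2.272 × 10^-22 cm³.
a = (2.272 × 10^-22)^(1/3) = 6.102 × 10^-8 cm = 0.610 nm.

0.610 nm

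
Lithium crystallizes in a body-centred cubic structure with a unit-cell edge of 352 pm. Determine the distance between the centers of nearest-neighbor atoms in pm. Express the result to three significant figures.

In a BCC structure, atoms touch along the body diagonal, so √3·a = 4r; the nearest-neighbor distance equals 2r = 0.8660·a.
d = 0.8660 × 352 = 305 pm.

305 pm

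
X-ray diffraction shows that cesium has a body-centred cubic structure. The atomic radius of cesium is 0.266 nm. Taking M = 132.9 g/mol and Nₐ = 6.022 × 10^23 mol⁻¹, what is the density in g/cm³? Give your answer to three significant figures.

In a BCC lattice, atoms touch along the body diagonal, so √3·a = 4r, giving a = 0.6143 nm = 6.143 × 10^-8 cm.
With Z = 2, ρ = Z·M/(N_A·a³) = 2 × 132.9 / (6.022 × 10²³ × 2.318 × 10^-22) = 1.904 g/cm³.

1.90 g/cm³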